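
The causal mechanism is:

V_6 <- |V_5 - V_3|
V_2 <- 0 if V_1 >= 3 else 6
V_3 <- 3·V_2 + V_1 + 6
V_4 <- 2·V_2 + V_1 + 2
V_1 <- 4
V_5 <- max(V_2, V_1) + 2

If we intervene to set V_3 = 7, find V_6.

1

The intervention breaks the incoming arrows to V_3: V_3 <- 3·V_2 + V_1 + 6 no longer applies, and V_3 = 7.
V_2 = 0 if V_1 >= 3 else 6  [with V_1=4]  = 0
V_5 = max(V_2, V_1) + 2  [with V_2=0, V_1=4]  = 6
V_6 = |V_5 - V_3|  [with V_5=6, V_3=7]  = 1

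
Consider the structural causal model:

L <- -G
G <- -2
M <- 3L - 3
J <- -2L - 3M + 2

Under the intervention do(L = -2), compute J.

33

Under do(L=-2), the mechanism L <- -G is discarded; L is fixed at -2.
M = 3L - 3  [with L=-2]  = -9
J = -2L - 3M + 2  [with L=-2, M=-9]  = 33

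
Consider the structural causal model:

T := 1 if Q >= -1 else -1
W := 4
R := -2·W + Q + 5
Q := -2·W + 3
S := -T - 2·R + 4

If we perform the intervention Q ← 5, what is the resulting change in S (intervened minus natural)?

do(Q=5) replaces the equation Q := -2·W + 3 with the constant Q = 5.
R = -2·W + Q + 5  [with W=4, Q=5]  = 2
T = 1 if Q >= -1 else -1  [with Q=5]  = 1
S = -T - 2·R + 4  [with T=1, R=2]  = -1
Without intervention: Q = -2·W + 3  [with W=4]  = -5; R = -2·W + Q + 5  [with W=4, Q=-5]  = -8; T = 1 if Q >= -1 else -1  [with Q=-5]  = -1; S = -T - 2·R + 4  [with T=-1, R=-8]  = 21.
Change = -1 − 21 = -22.

-22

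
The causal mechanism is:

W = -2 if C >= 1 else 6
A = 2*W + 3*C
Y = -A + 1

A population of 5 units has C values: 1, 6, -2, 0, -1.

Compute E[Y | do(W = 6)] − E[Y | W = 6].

-5.4

Under do(W=6), W's equation is replaced by W=6 for every unit. Per-unit Y: -14, -29, -5, -11, -8. Mean = -13.4.
E[Y|W=6] averages over only the 3 units with W=6 (C = -2, 0, -1): Y = -5, -11, -8, mean -8.
Difference = -13.4 − (-8) = -5.4.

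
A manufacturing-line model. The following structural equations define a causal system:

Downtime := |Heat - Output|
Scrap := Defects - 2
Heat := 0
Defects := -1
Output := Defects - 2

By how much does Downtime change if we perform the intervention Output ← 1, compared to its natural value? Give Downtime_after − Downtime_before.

-2

Intervening sets Output = 1 and removes its equation (Output := Defects - 2).
Downtime = |Heat - Output|  [with Heat=0, Output=1]  = 1
Without intervention: Output = Defects - 2  [with Defects=-1]  = -3; Downtime = |Heat - Output|  [with Heat=0, Output=-3]  = 3.
Change = 1 − 3 = -2.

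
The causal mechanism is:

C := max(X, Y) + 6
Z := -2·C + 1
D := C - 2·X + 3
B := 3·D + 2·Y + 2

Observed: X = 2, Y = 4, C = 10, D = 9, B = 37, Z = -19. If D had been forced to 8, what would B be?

Intervening sets D = 8 and removes its equation (D := C - 2·X + 3).
B = 3·D + 2·Y + 2  [with D=8, Y=4]  = 34

34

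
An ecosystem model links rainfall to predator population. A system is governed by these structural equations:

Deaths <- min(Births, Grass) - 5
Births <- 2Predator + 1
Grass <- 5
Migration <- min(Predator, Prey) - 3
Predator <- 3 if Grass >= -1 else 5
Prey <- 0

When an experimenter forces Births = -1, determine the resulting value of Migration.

-3

Under do(Births=-1), the mechanism Births <- 2Predator + 1 is discarded; Births is fixed at -1.
Since Migration is not a descendant of the intervened variable, it is unaffected.
Predator = 3 if Grass >= -1 else 5  [with Grass=5]  = 3
Migration = min(Predator, Prey) - 3  [with Predator=3, Prey=0]  = -3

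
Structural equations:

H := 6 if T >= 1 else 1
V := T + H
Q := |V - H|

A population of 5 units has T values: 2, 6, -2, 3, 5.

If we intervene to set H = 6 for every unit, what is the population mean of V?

The intervention sets H=6 in all 5 units regardless of T. Recomputing V per unit gives 8, 12, 4, 9, 11; average 8.8.

8.8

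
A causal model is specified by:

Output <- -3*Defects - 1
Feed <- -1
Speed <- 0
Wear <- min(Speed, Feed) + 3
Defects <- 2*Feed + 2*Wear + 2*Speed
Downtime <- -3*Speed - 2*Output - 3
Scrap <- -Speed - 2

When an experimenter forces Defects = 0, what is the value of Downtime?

The intervention breaks the incoming arrows to Defects: Defects <- 2*Feed + 2*Wear + 2*Speed no longer applies, and Defects = 0.
Output = -3*Defects - 1  [with Defects=0]  = -1
Downtime = -3*Speed - 2*Output - 3  [with Speed=0, Output=-1]  = -1

-1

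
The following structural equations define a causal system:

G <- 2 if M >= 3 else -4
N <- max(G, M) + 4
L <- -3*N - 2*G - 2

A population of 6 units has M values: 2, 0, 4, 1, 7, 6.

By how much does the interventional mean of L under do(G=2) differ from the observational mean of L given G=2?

Every unit gets G=2 under the intervention. L values become -24, -24, -30, -24, -39, -36; E[L|do(G=2)] = -29.5.
Observing G=2 restricts to units where G's equation naturally yields 2: M ∈ {4, 7, 6}. In that subpopulation L = -30, -39, -36, mean -35.
Difference = -29.5 − (-35) = 5.5.

5.5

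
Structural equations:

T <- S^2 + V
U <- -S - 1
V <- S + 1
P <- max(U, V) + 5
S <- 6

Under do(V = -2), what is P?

do(V=-2) replaces the equation V <- S + 1 with the constant V = -2.
U = -S - 1  [with S=6]  = -7
P = max(U, V) + 5  [with U=-7, V=-2]  = 3

3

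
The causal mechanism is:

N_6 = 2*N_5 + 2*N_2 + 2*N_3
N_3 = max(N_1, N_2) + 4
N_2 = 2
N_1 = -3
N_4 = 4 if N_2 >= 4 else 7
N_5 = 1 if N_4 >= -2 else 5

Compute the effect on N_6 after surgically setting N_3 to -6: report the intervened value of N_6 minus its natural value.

-24

The intervention breaks the incoming arrows to N_3: N_3 = max(N_1, N_2) + 4 no longer applies, and N_3 = -6.
N_4 = 4 if N_2 >= 4 else 7  [with N_2=2]  = 7
N_5 = 1 if N_4 >= -2 else 5  [with N_4=7]  = 1
N_6 = 2*N_5 + 2*N_2 + 2*N_3  [with N_5=1, N_2=2, N_3=-6]  = -6
Without intervention: N_3 = max(N_1, N_2) + 4  [with N_1=-3, N_2=2]  = 6; N_4 = 4 if N_2 >= 4 else 7  [with N_2=2]  = 7; N_5 = 1 if N_4 >= -2 else 5  [with N_4=7]  = 1; N_6 = 2*N_5 + 2*N_2 + 2*N_3  [with N_5=1, N_2=2, N_3=6]  = 18.
Change = -6 − 18 = -24.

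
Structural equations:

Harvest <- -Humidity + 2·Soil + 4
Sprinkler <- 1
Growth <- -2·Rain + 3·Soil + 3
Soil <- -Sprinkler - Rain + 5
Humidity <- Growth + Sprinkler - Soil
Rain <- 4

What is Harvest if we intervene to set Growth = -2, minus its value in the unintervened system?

Under do(Growth=-2), the mechanism Growth <- -2·Rain + 3·Soil + 3 is discarded; Growth is fixed at -2.
Soil = -Sprinkler - Rain + 5  [with Sprinkler=1, Rain=4]  = 0
Humidity = Growth + Sprinkler - Soil  [with Growth=-2, Sprinkler=1, Soil=0]  = -1
Harvest = -Humidity + 2·Soil + 4  [with Humidity=-1, Soil=0]  = 5
Without intervention: Soil = -Sprinkler - Rain + 5  [with Sprinkler=1, Rain=4]  = 0; Growth = -2·Rain + 3·Soil + 3  [with Rain=4, Soil=0]  = -5; Humidity = Growth + Sprinkler - Soil  [with Growth=-5, Sprinkler=1, Soil=0]  = -4; Harvest = -Humidity + 2·Soil + 4  [with Humidity=-4, Soil=0]  = 8.
Change = 5 − 8 = -3.

-3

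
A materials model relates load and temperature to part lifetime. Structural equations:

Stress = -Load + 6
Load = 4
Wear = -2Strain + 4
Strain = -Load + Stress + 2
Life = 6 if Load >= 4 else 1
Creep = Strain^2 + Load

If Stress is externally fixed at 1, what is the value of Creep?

5

Under do(Stress=1), the mechanism Stress = -Load + 6 is discarded; Stress is fixed at 1.
Strain = -Load + Stress + 2  [with Load=4, Stress=1]  = -1
Creep = Strain^2 + Load  [with Strain=-1, Load=4]  = 5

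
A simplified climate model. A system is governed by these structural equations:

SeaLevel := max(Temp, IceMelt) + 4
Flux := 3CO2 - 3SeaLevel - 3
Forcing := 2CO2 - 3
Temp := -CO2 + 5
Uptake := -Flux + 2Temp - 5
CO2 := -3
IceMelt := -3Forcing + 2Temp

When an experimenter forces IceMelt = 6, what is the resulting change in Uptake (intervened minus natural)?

-105

The intervention breaks the incoming arrows to IceMelt: IceMelt := -3Forcing + 2Temp no longer applies, and IceMelt = 6.
Temp = -CO2 + 5  [with CO2=-3]  = 8
SeaLevel = max(Temp, IceMelt) + 4  [with Temp=8, IceMelt=6]  = 12
Flux = 3CO2 - 3SeaLevel - 3  [with CO2=-3, SeaLevel=12]  = -48
Uptake = -Flux + 2Temp - 5  [with Flux=-48, Temp=8]  = 59
Without intervention: Forcing = 2CO2 - 3  [with CO2=-3]  = -9; Temp = -CO2 + 5  [with CO2=-3]  = 8; IceMelt = -3Forcing + 2Temp  [with Forcing=-9, Temp=8]  = 43; SeaLevel = max(Temp, IceMelt) + 4  [with Temp=8, IceMelt=43]  = 47; Flux = 3CO2 - 3SeaLevel - 3  [with CO2=-3, SeaLevel=47]  = -153; Uptake = -Flux + 2Temp - 5  [with Flux=-153, Temp=8]  = 164.
Change = 59 − 164 = -105.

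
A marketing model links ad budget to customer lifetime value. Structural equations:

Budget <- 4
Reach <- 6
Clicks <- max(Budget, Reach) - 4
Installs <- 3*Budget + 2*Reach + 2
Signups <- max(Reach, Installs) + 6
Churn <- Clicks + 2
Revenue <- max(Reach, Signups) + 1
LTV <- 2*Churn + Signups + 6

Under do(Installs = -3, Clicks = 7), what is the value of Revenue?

The joint intervention fixes Installs = -3, Clicks = 7, removing each variable's own equation.
Signups = max(Reach, Installs) + 6  [with Reach=6, Installs=-3]  = 12
Revenue = max(Reach, Signups) + 1  [with Reach=6, Signups=12]  = 13

13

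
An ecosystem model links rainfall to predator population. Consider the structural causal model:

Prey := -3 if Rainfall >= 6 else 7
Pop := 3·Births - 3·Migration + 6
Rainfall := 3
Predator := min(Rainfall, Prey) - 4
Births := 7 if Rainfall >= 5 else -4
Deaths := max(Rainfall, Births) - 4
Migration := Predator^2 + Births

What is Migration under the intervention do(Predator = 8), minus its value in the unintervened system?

The intervention breaks the incoming arrows to Predator: Predator := min(Rainfall, Prey) - 4 no longer applies, and Predator = 8.
Births = 7 if Rainfall >= 5 else -4  [with Rainfall=3]  = -4
Migration = Predator^2 + Births  [with Predator=8, Births=-4]  = 60
Without intervention: Prey = -3 if Rainfall >= 6 else 7  [with Rainfall=3]  = 7; Predator = min(Rainfall, Prey) - 4  [with Rainfall=3, Prey=7]  = -1; Births = 7 if Rainfall >= 5 else -4  [with Rainfall=3]  = -4; Migration = Predator^2 + Births  [with Predator=-1, Births=-4]  = -3.
Change = 60 − (-3) = 63.

63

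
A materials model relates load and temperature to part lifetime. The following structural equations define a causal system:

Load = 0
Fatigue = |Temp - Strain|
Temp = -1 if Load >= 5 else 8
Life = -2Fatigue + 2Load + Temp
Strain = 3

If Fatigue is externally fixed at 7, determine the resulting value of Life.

-6

Intervening sets Fatigue = 7 and removes its equation (Fatigue = |Temp - Strain|).
Temp = -1 if Load >= 5 else 8  [with Load=0]  = 8
Life = -2Fatigue + 2Load + Temp  [with Fatigue=7, Load=0, Temp=8]  = -6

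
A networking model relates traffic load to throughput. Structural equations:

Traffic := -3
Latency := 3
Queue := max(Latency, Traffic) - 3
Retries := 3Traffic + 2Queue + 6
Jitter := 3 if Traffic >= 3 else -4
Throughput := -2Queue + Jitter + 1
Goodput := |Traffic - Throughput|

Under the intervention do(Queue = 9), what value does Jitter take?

do(Queue=9) replaces the equation Queue := max(Latency, Traffic) - 3 with the constant Queue = 9.
Jitter is not downstream of the intervention, so its value is determined by the original equations.
Jitter = 3 if Traffic >= 3 else -4  [with Traffic=-3]  = -4

-4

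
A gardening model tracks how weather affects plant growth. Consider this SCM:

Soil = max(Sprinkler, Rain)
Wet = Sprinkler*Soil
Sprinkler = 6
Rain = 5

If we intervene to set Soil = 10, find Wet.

The intervention breaks the incoming arrows to Soil: Soil = max(Sprinkler, Rain) no longer applies, and Soil = 10.
Wet = Sprinkler*Soil  [with Sprinkler=6, Soil=10]  = 60

60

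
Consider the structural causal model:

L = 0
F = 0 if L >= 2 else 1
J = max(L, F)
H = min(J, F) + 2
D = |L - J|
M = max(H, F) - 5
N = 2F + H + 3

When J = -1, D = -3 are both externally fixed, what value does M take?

Setting J = -1, D = -3 by intervention discards those variables' equations.
F = 0 if L >= 2 else 1  [with L=0]  = 1
H = min(J, F) + 2  [with J=-1, F=1]  = 1
M = max(H, F) - 5  [with H=1, F=1]  = -4

-4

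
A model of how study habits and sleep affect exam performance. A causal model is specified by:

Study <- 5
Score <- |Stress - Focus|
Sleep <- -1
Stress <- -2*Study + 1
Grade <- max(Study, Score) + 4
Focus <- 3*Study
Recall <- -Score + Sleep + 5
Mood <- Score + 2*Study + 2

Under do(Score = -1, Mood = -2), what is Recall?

5

Under do(Score = -1, Mood = -2), each intervened variable's structural equation is replaced by its fixed value.
Recall = -Score + Sleep + 5  [with Score=-1, Sleep=-1]  = 5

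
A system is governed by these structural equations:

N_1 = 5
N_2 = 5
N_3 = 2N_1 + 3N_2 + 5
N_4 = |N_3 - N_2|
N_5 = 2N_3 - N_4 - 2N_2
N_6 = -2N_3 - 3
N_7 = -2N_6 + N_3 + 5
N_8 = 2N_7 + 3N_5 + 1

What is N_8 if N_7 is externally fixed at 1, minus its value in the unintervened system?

do(N_7=1) replaces the equation N_7 = -2N_6 + N_3 + 5 with the constant N_7 = 1.
N_3 = 2N_1 + 3N_2 + 5  [with N_1=5, N_2=5]  = 30
N_4 = |N_3 - N_2|  [with N_3=30, N_2=5]  = 25
N_5 = 2N_3 - N_4 - 2N_2  [with N_3=30, N_4=25, N_2=5]  = 25
N_8 = 2N_7 + 3N_5 + 1  [with N_7=1, N_5=25]  = 78
Without intervention: N_3 = 2N_1 + 3N_2 + 5  [with N_1=5, N_2=5]  = 30; N_4 = |N_3 - N_2|  [with N_3=30, N_2=5]  = 25; N_5 = 2N_3 - N_4 - 2N_2  [with N_3=30, N_4=25, N_2=5]  = 25; N_6 = -2N_3 - 3  [with N_3=30]  = -63; N_7 = -2N_6 + N_3 + 5  [with N_6=-63, N_3=30]  = 161; N_8 = 2N_7 + 3N_5 + 1  [with N_7=161, N_5=25]  = 398.
Change = 78 − 398 = -320.

-320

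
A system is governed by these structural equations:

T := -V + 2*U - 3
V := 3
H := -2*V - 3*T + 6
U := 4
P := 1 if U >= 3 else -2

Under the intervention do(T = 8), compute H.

-24

Intervening sets T = 8 and removes its equation (T := -V + 2*U - 3).
H = -2*V - 3*T + 6  [with V=3, T=8]  = -24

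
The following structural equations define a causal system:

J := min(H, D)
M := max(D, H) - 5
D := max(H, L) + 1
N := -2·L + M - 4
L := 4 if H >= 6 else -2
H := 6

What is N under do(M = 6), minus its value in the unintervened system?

4

Intervening sets M = 6 and removes its equation (M := max(D, H) - 5).
L = 4 if H >= 6 else -2  [with H=6]  = 4
N = -2·L + M - 4  [with L=4, M=6]  = -6
Without intervention: L = 4 if H >= 6 else -2  [with H=6]  = 4; D = max(H, L) + 1  [with H=6, L=4]  = 7; M = max(D, H) - 5  [with D=7, H=6]  = 2; N = -2·L + M - 4  [with L=4, M=2]  = -10.
Change = -6 − (-10) = 4.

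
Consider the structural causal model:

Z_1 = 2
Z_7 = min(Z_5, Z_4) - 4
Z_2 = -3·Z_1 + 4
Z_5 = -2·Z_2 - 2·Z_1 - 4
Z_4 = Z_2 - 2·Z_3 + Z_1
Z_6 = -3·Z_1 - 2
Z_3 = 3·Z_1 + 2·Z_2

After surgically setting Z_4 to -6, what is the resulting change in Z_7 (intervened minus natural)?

The intervention breaks the incoming arrows to Z_4: Z_4 = Z_2 - 2·Z_3 + Z_1 no longer applies, and Z_4 = -6.
Z_2 = -3·Z_1 + 4  [with Z_1=2]  = -2
Z_5 = -2·Z_2 - 2·Z_1 - 4  [with Z_2=-2, Z_1=2]  = -4
Z_7 = min(Z_5, Z_4) - 4  [with Z_5=-4, Z_4=-6]  = -10
Without intervention: Z_2 = -3·Z_1 + 4  [with Z_1=2]  = -2; Z_3 = 3·Z_1 + 2·Z_2  [with Z_1=2, Z_2=-2]  = 2; Z_4 = Z_2 - 2·Z_3 + Z_1  [with Z_2=-2, Z_3=2, Z_1=2]  = -4; Z_5 = -2·Z_2 - 2·Z_1 - 4  [with Z_2=-2, Z_1=2]  = -4; Z_7 = min(Z_5, Z_4) - 4  [with Z_5=-4, Z_4=-4]  = -8.
Change = -10 − (-8) = -2.

-2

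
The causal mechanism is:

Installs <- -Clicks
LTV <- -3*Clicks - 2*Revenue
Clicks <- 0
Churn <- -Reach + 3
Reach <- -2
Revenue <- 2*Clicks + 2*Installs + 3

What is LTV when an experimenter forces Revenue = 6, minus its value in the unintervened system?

The intervention breaks the incoming arrows to Revenue: Revenue <- 2*Clicks + 2*Installs + 3 no longer applies, and Revenue = 6.
LTV = -3*Clicks - 2*Revenue  [with Clicks=0, Revenue=6]  = -12
Without intervention: Installs = -Clicks  [with Clicks=0]  = 0; Revenue = 2*Clicks + 2*Installs + 3  [with Clicks=0, Installs=0]  = 3; LTV = -3*Clicks - 2*Revenue  [with Clicks=0, Revenue=3]  = -6.
Change = -12 − (-6) = -6.

-6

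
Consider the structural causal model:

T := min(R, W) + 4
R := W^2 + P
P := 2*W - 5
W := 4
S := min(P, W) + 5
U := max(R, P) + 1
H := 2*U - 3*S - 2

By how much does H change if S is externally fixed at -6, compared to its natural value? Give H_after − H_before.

42

The intervention breaks the incoming arrows to S: S := min(P, W) + 5 no longer applies, and S = -6.
P = 2*W - 5  [with W=4]  = 3
R = W^2 + P  [with W=4, P=3]  = 19
U = max(R, P) + 1  [with R=19, P=3]  = 20
H = 2*U - 3*S - 2  [with U=20, S=-6]  = 56
Without intervention: P = 2*W - 5  [with W=4]  = 3; S = min(P, W) + 5  [with P=3, W=4]  = 8; R = W^2 + P  [with W=4, P=3]  = 19; U = max(R, P) + 1  [with R=19, P=3]  = 20; H = 2*U - 3*S - 2  [with U=20, S=8]  = 14.
Change = 56 − 14 = 42.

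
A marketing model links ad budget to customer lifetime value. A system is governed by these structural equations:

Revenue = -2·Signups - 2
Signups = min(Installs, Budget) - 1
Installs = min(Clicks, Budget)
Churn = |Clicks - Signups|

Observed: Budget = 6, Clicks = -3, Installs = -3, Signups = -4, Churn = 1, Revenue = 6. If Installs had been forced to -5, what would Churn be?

do(Installs=-5) replaces the equation Installs = min(Clicks, Budget) with the constant Installs = -5.
Signups = min(Installs, Budget) - 1  [with Installs=-5, Budget=6]  = -6
Churn = |Clicks - Signups|  [with Clicks=-3, Signups=-6]  = 3

3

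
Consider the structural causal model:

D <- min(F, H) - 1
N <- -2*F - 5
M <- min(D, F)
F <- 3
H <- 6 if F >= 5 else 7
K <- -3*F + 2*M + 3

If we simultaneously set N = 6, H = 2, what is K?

-4

The joint intervention fixes N = 6, H = 2, removing each variable's own equation.
D = min(F, H) - 1  [with F=3, H=2]  = 1
M = min(D, F)  [with D=1, F=3]  = 1
K = -3*F + 2*M + 3  [with F=3, M=1]  = -4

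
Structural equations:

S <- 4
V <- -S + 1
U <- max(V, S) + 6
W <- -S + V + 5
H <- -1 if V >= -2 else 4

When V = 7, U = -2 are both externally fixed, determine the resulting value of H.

Under do(V = 7, U = -2), each intervened variable's structural equation is replaced by its fixed value.
H = -1 if V >= -2 else 4  [with V=7]  = -1

-1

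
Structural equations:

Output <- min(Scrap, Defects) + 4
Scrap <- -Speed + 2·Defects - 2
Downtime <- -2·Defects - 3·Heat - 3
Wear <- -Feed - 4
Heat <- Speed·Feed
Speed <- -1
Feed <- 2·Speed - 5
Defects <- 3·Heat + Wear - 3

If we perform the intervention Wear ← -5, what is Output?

The intervention breaks the incoming arrows to Wear: Wear <- -Feed - 4 no longer applies, and Wear = -5.
Feed = 2·Speed - 5  [with Speed=-1]  = -7
Heat = Speed·Feed  [with Speed=-1, Feed=-7]  = 7
Defects = 3·Heat + Wear - 3  [with Heat=7, Wear=-5]  = 13
Scrap = -Speed + 2·Defects - 2  [with Speed=-1, Defects=13]  = 25
Output = min(Scrap, Defects) + 4  [with Scrap=25, Defects=13]  = 17

17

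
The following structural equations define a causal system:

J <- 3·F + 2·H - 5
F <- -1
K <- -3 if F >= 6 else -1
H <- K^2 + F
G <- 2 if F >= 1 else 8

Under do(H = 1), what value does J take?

Intervening sets H = 1 and removes its equation (H <- K^2 + F).
J = 3·F + 2·H - 5  [with F=-1, H=1]  = -6

-6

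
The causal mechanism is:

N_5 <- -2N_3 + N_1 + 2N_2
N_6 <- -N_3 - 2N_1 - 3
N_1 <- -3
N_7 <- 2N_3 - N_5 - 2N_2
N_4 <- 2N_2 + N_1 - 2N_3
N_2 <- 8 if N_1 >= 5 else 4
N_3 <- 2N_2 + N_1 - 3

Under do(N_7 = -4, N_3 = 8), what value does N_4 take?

-11

The joint intervention fixes N_7 = -4, N_3 = 8, removing each variable's own equation.
N_2 = 8 if N_1 >= 5 else 4  [with N_1=-3]  = 4
N_4 = 2N_2 + N_1 - 2N_3  [with N_2=4, N_1=-3, N_3=8]  = -11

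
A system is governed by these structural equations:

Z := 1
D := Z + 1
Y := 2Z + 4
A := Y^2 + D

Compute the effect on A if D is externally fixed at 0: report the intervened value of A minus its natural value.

Under do(D=0), the mechanism D := Z + 1 is discarded; D is fixed at 0.
Y = 2Z + 4  [with Z=1]  = 6
A = Y^2 + D  [with Y=6, D=0]  = 36
Without intervention: D = Z + 1  [with Z=1]  = 2; Y = 2Z + 4  [with Z=1]  = 6; A = Y^2 + D  [with Y=6, D=2]  = 38.
Change = 36 − 38 = -2.

-2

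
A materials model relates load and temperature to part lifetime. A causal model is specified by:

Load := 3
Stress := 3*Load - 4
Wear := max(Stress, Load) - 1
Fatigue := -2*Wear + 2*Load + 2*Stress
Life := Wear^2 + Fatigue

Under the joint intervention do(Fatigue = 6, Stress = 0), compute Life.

10

The joint intervention fixes Fatigue = 6, Stress = 0, removing each variable's own equation.
Wear = max(Stress, Load) - 1  [with Stress=0, Load=3]  = 2
Life = Wear^2 + Fatigue  [with Wear=2, Fatigue=6]  = 10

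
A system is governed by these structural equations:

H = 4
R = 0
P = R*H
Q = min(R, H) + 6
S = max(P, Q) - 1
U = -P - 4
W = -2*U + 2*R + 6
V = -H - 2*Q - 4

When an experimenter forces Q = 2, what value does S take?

Intervening sets Q = 2 and removes its equation (Q = min(R, H) + 6).
P = R*H  [with R=0, H=4]  = 0
S = max(P, Q) - 1  [with P=0, Q=2]  = 1

1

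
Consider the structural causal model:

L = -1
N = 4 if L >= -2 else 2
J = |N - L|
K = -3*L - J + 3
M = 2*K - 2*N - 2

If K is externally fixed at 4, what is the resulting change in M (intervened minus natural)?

Intervening sets K = 4 and removes its equation (K = -3*L - J + 3).
N = 4 if L >= -2 else 2  [with L=-1]  = 4
M = 2*K - 2*N - 2  [with K=4, N=4]  = -2
Without intervention: N = 4 if L >= -2 else 2  [with L=-1]  = 4; J = |N - L|  [with N=4, L=-1]  = 5; K = -3*L - J + 3  [with L=-1, J=5]  = 1; M = 2*K - 2*N - 2  [with K=1, N=4]  = -8.
Change = -2 − (-8) = 6.

6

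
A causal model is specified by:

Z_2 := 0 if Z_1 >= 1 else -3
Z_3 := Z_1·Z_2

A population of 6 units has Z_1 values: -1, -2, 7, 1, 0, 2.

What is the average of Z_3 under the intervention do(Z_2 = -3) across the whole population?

-3.5

Under do(Z_2=-3), Z_2's equation is replaced by Z_2=-3 for every unit. Per-unit Z_3: 3, 6, -21, -3, 0, -6. Mean = -3.5.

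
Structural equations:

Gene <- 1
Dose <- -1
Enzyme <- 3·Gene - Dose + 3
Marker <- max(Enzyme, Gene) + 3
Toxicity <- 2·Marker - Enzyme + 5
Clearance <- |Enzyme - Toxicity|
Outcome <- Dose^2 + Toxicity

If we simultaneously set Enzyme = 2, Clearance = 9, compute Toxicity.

13

The joint intervention fixes Enzyme = 2, Clearance = 9, removing each variable's own equation.
Marker = max(Enzyme, Gene) + 3  [with Enzyme=2, Gene=1]  = 5
Toxicity = 2·Marker - Enzyme + 5  [with Marker=5, Enzyme=2]  = 13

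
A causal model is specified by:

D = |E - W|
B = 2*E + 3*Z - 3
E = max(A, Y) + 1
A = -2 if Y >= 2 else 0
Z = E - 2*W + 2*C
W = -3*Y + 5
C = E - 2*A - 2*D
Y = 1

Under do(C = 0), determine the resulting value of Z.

-2

Intervening sets C = 0 and removes its equation (C = E - 2*A - 2*D).
A = -2 if Y >= 2 else 0  [with Y=1]  = 0
E = max(A, Y) + 1  [with A=0, Y=1]  = 2
W = -3*Y + 5  [with Y=1]  = 2
Z = E - 2*W + 2*C  [with E=2, W=2, C=0]  = -2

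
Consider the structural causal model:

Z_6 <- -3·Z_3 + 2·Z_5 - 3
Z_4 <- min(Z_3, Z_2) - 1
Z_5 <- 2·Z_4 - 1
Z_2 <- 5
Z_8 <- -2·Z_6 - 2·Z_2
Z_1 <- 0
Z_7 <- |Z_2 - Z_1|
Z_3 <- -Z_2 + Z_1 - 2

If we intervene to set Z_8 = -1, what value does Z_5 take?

-17

do(Z_8=-1) replaces the equation Z_8 <- -2·Z_6 - 2·Z_2 with the constant Z_8 = -1.
Z_5 is not downstream of the intervention, so its value is determined by the original equations.
Z_3 = -Z_2 + Z_1 - 2  [with Z_2=5, Z_1=0]  = -7
Z_4 = min(Z_3, Z_2) - 1  [with Z_3=-7, Z_2=5]  = -8
Z_5 = 2·Z_4 - 1  [with Z_4=-8]  = -17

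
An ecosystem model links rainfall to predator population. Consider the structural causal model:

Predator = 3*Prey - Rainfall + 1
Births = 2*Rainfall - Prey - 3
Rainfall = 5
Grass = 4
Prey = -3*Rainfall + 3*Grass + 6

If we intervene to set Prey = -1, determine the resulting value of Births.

do(Prey=-1) replaces the equation Prey = -3*Rainfall + 3*Grass + 6 with the constant Prey = -1.
Births = 2*Rainfall - Prey - 3  [with Rainfall=5, Prey=-1]  = 8

8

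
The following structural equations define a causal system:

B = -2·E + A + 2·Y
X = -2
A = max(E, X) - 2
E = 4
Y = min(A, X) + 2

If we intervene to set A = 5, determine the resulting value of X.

Under do(A=5), the mechanism A = max(E, X) - 2 is discarded; A is fixed at 5.
Since X is not a descendant of the intervened variable, it is unaffected.

-2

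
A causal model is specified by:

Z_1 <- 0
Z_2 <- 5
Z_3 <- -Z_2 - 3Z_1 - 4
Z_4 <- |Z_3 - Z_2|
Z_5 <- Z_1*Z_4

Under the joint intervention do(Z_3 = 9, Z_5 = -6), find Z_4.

The joint intervention fixes Z_3 = 9, Z_5 = -6, removing each variable's own equation.
Z_4 = |Z_3 - Z_2|  [with Z_3=9, Z_2=5]  = 4

4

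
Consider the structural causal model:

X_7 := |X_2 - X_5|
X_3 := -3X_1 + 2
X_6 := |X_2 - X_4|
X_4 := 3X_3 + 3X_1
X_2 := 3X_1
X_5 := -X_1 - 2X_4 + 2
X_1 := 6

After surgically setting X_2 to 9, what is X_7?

Under do(X_2=9), the mechanism X_2 := 3X_1 is discarded; X_2 is fixed at 9.
X_3 = -3X_1 + 2  [with X_1=6]  = -16
X_4 = 3X_3 + 3X_1  [with X_3=-16, X_1=6]  = -30
X_5 = -X_1 - 2X_4 + 2  [with X_1=6, X_4=-30]  = 56
X_7 = |X_2 - X_5|  [with X_2=9, X_5=56]  = 47

47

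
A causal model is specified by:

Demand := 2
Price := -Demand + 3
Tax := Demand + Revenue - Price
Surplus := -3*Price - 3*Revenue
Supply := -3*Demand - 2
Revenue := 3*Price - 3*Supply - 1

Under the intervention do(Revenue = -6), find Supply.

-8

Under do(Revenue=-6), the mechanism Revenue := 3*Price - 3*Supply - 1 is discarded; Revenue is fixed at -6.
Since Supply is not a descendant of the intervened variable, it is unaffected.
Supply = -3*Demand - 2  [with Demand=2]  = -8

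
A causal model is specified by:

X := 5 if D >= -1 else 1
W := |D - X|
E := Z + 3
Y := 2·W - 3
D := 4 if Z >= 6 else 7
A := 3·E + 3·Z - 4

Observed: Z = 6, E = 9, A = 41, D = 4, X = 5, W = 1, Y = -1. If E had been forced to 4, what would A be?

The intervention breaks the incoming arrows to E: E := Z + 3 no longer applies, and E = 4.
A = 3·E + 3·Z - 4  [with E=4, Z=6]  = 26

26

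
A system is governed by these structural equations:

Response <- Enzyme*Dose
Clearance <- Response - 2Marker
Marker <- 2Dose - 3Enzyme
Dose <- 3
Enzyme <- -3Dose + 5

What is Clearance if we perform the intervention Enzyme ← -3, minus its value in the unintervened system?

do(Enzyme=-3) replaces the equation Enzyme <- -3Dose + 5 with the constant Enzyme = -3.
Marker = 2Dose - 3Enzyme  [with Dose=3, Enzyme=-3]  = 15
Response = Enzyme*Dose  [with Enzyme=-3, Dose=3]  = -9
Clearance = Response - 2Marker  [with Response=-9, Marker=15]  = -39
Without intervention: Enzyme = -3Dose + 5  [with Dose=3]  = -4; Marker = 2Dose - 3Enzyme  [with Dose=3, Enzyme=-4]  = 18; Response = Enzyme*Dose  [with Enzyme=-4, Dose=3]  = -12; Clearance = Response - 2Marker  [with Response=-12, Marker=18]  = -48.
Change = -39 − (-48) = 9.

9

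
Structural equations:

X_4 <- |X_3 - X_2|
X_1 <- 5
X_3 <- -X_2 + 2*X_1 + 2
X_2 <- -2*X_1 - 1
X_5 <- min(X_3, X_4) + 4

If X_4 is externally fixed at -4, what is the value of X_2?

-11

The intervention breaks the incoming arrows to X_4: X_4 <- |X_3 - X_2| no longer applies, and X_4 = -4.
Since X_2 is not a descendant of the intervened variable, it is unaffected.
X_2 = -2*X_1 - 1  [with X_1=5]  = -11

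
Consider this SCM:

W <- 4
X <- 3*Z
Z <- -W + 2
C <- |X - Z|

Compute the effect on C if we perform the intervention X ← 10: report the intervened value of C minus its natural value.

The intervention breaks the incoming arrows to X: X <- 3*Z no longer applies, and X = 10.
Z = -W + 2  [with W=4]  = -2
C = |X - Z|  [with X=10, Z=-2]  = 12
Without intervention: Z = -W + 2  [with W=4]  = -2; X = 3*Z  [with Z=-2]  = -6; C = |X - Z|  [with X=-6, Z=-2]  = 4.
Change = 12 − 4 = 8.

8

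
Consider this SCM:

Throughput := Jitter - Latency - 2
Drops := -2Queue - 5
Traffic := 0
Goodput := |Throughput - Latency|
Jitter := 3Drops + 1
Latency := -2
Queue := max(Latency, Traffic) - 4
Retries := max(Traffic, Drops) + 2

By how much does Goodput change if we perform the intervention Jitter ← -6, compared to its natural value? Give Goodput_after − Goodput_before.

Intervening sets Jitter = -6 and removes its equation (Jitter := 3Drops + 1).
Throughput = Jitter - Latency - 2  [with Jitter=-6, Latency=-2]  = -6
Goodput = |Throughput - Latency|  [with Throughput=-6, Latency=-2]  = 4
Without intervention: Queue = max(Latency, Traffic) - 4  [with Latency=-2, Traffic=0]  = -4; Drops = -2Queue - 5  [with Queue=-4]  = 3; Jitter = 3Drops + 1  [with Drops=3]  = 10; Throughput = Jitter - Latency - 2  [with Jitter=10, Latency=-2]  = 10; Goodput = |Throughput - Latency|  [with Throughput=10, Latency=-2]  = 12.
Change = 4 − 12 = -8.

-8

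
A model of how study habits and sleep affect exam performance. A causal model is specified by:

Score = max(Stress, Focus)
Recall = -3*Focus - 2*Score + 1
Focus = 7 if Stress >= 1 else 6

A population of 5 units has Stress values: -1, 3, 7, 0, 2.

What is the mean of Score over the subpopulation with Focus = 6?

6

Observing Focus=6 restricts to units where Focus's equation naturally yields 6: Stress ∈ {-1, 0}. In that subpopulation Score = 6, 6, mean 6.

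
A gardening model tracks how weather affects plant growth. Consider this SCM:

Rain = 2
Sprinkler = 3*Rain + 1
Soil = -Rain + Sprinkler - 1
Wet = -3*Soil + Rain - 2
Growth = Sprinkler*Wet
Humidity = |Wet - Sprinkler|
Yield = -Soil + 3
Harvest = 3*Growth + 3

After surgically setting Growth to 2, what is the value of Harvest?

do(Growth=2) replaces the equation Growth = Sprinkler*Wet with the constant Growth = 2.
Harvest = 3*Growth + 3  [with Growth=2]  = 9

9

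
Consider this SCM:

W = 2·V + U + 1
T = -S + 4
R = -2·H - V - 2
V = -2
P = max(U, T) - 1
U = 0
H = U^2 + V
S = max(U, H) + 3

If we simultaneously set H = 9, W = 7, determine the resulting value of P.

The joint intervention fixes H = 9, W = 7, removing each variable's own equation.
S = max(U, H) + 3  [with U=0, H=9]  = 12
T = -S + 4  [with S=12]  = -8
P = max(U, T) - 1  [with U=0, T=-8]  = -1

-1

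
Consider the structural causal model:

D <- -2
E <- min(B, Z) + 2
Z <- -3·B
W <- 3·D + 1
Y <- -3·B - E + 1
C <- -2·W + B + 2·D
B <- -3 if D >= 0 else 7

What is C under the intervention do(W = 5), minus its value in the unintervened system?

Intervening sets W = 5 and removes its equation (W <- 3·D + 1).
B = -3 if D >= 0 else 7  [with D=-2]  = 7
C = -2·W + B + 2·D  [with W=5, B=7, D=-2]  = -7
Without intervention: B = -3 if D >= 0 else 7  [with D=-2]  = 7; W = 3·D + 1  [with D=-2]  = -5; C = -2·W + B + 2·D  [with W=-5, B=7, D=-2]  = 13.
Change = -7 − 13 = -20.

-20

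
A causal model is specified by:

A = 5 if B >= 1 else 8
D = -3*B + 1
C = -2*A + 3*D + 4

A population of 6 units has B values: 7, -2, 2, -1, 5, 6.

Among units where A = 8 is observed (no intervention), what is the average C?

4.5

Observing A=8 restricts to units where A's equation naturally yields 8: B ∈ {-2, -1}. In that subpopulation C = 9, 0, mean 4.5.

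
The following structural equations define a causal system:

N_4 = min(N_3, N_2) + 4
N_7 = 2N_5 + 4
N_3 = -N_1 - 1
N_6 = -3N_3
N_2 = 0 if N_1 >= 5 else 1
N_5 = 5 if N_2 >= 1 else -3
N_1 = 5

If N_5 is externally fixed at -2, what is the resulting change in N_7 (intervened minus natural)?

2

Under do(N_5=-2), the mechanism N_5 = 5 if N_2 >= 1 else -3 is discarded; N_5 is fixed at -2.
N_7 = 2N_5 + 4  [with N_5=-2]  = 0
Without intervention: N_2 = 0 if N_1 >= 5 else 1  [with N_1=5]  = 0; N_5 = 5 if N_2 >= 1 else -3  [with N_2=0]  = -3; N_7 = 2N_5 + 4  [with N_5=-3]  = -2.
Change = 0 − (-2) = 2.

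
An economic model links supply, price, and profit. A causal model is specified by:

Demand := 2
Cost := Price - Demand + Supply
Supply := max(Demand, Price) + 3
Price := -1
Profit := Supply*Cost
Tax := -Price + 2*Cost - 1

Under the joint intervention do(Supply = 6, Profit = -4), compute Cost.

3

Setting Supply = 6, Profit = -4 by intervention discards those variables' equations.
Cost = Price - Demand + Supply  [with Price=-1, Demand=2, Supply=6]  = 3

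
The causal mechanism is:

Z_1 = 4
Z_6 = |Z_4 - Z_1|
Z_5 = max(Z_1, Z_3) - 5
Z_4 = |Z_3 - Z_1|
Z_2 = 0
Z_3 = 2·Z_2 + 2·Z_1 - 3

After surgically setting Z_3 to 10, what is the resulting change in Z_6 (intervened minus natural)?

-1

The intervention breaks the incoming arrows to Z_3: Z_3 = 2·Z_2 + 2·Z_1 - 3 no longer applies, and Z_3 = 10.
Z_4 = |Z_3 - Z_1|  [with Z_3=10, Z_1=4]  = 6
Z_6 = |Z_4 - Z_1|  [with Z_4=6, Z_1=4]  = 2
Without intervention: Z_3 = 2·Z_2 + 2·Z_1 - 3  [with Z_2=0, Z_1=4]  = 5; Z_4 = |Z_3 - Z_1|  [with Z_3=5, Z_1=4]  = 1; Z_6 = |Z_4 - Z_1|  [with Z_4=1, Z_1=4]  = 3.
Change = 2 − 3 = -1.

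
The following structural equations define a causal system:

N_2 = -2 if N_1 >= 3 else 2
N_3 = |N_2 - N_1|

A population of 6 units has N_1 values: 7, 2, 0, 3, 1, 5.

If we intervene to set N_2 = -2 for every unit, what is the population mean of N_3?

Under do(N_2=-2), N_2's equation is replaced by N_2=-2 for every unit. Per-unit N_3: 9, 4, 2, 5, 3, 7. Mean = 5.

5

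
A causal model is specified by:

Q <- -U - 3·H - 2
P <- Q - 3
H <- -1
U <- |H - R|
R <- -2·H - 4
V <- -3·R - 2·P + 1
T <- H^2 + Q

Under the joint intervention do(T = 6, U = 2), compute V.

15

Setting T = 6, U = 2 by intervention discards those variables' equations.
R = -2·H - 4  [with H=-1]  = -2
Q = -U - 3·H - 2  [with U=2, H=-1]  = -1
P = Q - 3  [with Q=-1]  = -4
V = -3·R - 2·P + 1  [with R=-2, P=-4]  = 15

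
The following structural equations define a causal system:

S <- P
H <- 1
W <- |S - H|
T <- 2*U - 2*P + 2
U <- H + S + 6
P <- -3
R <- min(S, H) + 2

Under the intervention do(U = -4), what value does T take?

0

Intervening sets U = -4 and removes its equation (U <- H + S + 6).
T = 2*U - 2*P + 2  [with U=-4, P=-3]  = 0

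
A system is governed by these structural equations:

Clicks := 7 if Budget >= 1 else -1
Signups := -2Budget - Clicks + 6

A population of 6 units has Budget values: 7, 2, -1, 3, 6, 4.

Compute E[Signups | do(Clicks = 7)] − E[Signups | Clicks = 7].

do(Clicks=7) breaks Clicks's dependence on Budget. With Clicks=7 fixed, Signups across the units is -15, -5, 1, -7, -13, -9, mean -8.
Observing Clicks=7 restricts to units where Clicks's equation naturally yields 7: Budget ∈ {7, 2, 3, 6, 4}. In that subpopulation Signups = -15, -5, -7, -13, -9, mean -9.8.
Difference = -8 − (-9.8) = 1.8.

1.8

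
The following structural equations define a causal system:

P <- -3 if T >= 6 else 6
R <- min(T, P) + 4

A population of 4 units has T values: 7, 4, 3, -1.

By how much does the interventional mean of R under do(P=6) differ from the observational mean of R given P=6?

The intervention sets P=6 in all 4 units regardless of T. Recomputing R per unit gives 10, 8, 7, 3; average 7.
E[R|P=6] averages over only the 3 units with P=6 (T = 4, 3, -1): R = 8, 7, 3, mean 6.
Difference = 7 − 6 = 1.

1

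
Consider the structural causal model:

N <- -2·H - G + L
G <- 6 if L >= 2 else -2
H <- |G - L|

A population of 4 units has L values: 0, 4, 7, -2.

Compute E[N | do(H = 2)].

Every unit gets H=2 under the intervention. N values become -2, -6, -3, -4; E[N|do(H=2)] = -3.75.

-3.75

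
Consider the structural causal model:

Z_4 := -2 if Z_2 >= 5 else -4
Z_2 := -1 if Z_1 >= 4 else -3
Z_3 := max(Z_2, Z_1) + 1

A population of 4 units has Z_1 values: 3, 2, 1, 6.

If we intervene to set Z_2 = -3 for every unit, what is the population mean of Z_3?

Under do(Z_2=-3), Z_2's equation is replaced by Z_2=-3 for every unit. Per-unit Z_3: 4, 3, 2, 7. Mean = 4.

4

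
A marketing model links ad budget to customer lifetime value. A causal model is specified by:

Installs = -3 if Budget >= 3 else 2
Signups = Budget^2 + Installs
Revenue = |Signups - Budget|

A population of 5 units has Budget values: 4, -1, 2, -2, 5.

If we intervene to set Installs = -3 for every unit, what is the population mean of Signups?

The intervention sets Installs=-3 in all 5 units regardless of Budget. Recomputing Signups per unit gives 13, -2, 1, 1, 22; average 7.

7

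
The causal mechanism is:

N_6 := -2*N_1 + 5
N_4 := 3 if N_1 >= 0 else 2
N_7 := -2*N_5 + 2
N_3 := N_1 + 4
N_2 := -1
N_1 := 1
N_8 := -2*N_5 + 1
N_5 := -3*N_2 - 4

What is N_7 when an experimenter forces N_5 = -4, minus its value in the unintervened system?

Under do(N_5=-4), the mechanism N_5 := -3*N_2 - 4 is discarded; N_5 is fixed at -4.
N_7 = -2*N_5 + 2  [with N_5=-4]  = 10
Without intervention: N_5 = -3*N_2 - 4  [with N_2=-1]  = -1; N_7 = -2*N_5 + 2  [with N_5=-1]  = 4.
Change = 10 − 4 = 6.

6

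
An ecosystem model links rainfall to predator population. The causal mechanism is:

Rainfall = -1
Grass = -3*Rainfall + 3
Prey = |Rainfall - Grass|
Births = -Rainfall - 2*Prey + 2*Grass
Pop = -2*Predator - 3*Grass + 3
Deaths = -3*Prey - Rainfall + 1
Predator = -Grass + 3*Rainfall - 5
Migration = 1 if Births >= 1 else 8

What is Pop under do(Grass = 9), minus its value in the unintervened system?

do(Grass=9) replaces the equation Grass = -3*Rainfall + 3 with the constant Grass = 9.
Predator = -Grass + 3*Rainfall - 5  [with Grass=9, Rainfall=-1]  = -17
Pop = -2*Predator - 3*Grass + 3  [with Predator=-17, Grass=9]  = 10
Without intervention: Grass = -3*Rainfall + 3  [with Rainfall=-1]  = 6; Predator = -Grass + 3*Rainfall - 5  [with Grass=6, Rainfall=-1]  = -14; Pop = -2*Predator - 3*Grass + 3  [with Predator=-14, Grass=6]  = 13.
Change = 10 − 13 = -3.

-3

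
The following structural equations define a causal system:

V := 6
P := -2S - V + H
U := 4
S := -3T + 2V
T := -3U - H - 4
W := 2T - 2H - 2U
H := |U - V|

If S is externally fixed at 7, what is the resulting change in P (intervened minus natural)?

Intervening sets S = 7 and removes its equation (S := -3T + 2V).
H = |U - V|  [with U=4, V=6]  = 2
P = -2S - V + H  [with S=7, V=6, H=2]  = -18
Without intervention: H = |U - V|  [with U=4, V=6]  = 2; T = -3U - H - 4  [with U=4, H=2]  = -18; S = -3T + 2V  [with T=-18, V=6]  = 66; P = -2S - V + H  [with S=66, V=6, H=2]  = -136.
Change = -18 − (-136) = 118.

118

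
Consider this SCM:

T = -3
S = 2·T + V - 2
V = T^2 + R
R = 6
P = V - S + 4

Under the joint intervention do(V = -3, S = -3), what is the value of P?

4

Setting V = -3, S = -3 by intervention discards those variables' equations.
P = V - S + 4  [with V=-3, S=-3]  = 4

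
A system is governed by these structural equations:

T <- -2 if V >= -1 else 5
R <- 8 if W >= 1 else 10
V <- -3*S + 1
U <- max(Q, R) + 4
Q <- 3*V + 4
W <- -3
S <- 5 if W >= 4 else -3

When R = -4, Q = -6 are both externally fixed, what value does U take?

0

Setting R = -4, Q = -6 by intervention discards those variables' equations.
U = max(Q, R) + 4  [with Q=-6, R=-4]  = 0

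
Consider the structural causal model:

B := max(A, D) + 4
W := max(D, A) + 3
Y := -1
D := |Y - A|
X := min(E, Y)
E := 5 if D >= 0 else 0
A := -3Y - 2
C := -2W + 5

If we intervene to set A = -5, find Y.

Under do(A=-5), the mechanism A := -3Y - 2 is discarded; A is fixed at -5.
Y is not downstream of the intervention, so its value is determined by the original equations.

-1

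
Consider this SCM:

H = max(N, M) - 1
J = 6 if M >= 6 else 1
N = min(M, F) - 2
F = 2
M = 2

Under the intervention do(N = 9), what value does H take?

The intervention breaks the incoming arrows to N: N = min(M, F) - 2 no longer applies, and N = 9.
H = max(N, M) - 1  [with N=9, M=2]  = 8

8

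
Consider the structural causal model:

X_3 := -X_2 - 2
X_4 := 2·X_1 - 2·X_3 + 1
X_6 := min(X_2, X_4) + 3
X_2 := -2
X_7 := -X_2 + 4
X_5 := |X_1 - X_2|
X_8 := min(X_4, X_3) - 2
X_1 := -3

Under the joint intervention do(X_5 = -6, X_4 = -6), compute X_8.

-8

Under do(X_5 = -6, X_4 = -6), each intervened variable's structural equation is replaced by its fixed value.
X_3 = -X_2 - 2  [with X_2=-2]  = 0
X_8 = min(X_4, X_3) - 2  [with X_4=-6, X_3=0]  = -8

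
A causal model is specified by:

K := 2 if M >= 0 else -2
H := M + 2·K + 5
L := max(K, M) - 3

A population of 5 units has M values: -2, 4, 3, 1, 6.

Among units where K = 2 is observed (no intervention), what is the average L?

0.75

E[L|K=2] averages over only the 4 units with K=2 (M = 4, 3, 1, 6): L = 1, 0, -1, 3, mean 0.75.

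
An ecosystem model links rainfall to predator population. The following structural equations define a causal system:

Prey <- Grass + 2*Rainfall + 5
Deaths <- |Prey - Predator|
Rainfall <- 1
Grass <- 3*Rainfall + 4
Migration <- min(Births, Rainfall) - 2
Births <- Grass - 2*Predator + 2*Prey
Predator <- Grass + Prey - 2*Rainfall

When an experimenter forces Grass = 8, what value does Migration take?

-6

Under do(Grass=8), the mechanism Grass <- 3*Rainfall + 4 is discarded; Grass is fixed at 8.
Prey = Grass + 2*Rainfall + 5  [with Grass=8, Rainfall=1]  = 15
Predator = Grass + Prey - 2*Rainfall  [with Grass=8, Prey=15, Rainfall=1]  = 21
Births = Grass - 2*Predator + 2*Prey  [with Grass=8, Predator=21, Prey=15]  = -4
Migration = min(Births, Rainfall) - 2  [with Births=-4, Rainfall=1]  = -6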